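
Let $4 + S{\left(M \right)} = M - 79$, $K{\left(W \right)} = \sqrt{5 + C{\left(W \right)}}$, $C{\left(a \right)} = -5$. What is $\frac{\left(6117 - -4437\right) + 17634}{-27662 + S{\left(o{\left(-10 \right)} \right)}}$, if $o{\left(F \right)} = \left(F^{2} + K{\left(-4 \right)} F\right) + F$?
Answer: $- \frac{28188}{27655} \approx -1.0193$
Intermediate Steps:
$K{\left(W \right)} = 0$ ($K{\left(W \right)} = \sqrt{5 - 5} = \sqrt{0} = 0$)
$o{\left(F \right)} = F + F^{2}$ ($o{\left(F \right)} = \left(F^{2} + 0 F\right) + F = \left(F^{2} + 0\right) + F = F^{2} + F = F + F^{2}$)
$S{\left(M \right)} = -83 + M$ ($S{\left(M \right)} = -4 + \left(M - 79\right) = -4 + \left(-79 + M\right) = -83 + M$)
$\frac{\left(6117 - -4437\right) + 17634}{-27662 + S{\left(o{\left(-10 \right)} \right)}} = \frac{\left(6117 - -4437\right) + 17634}{-27662 - \left(83 + 10 \left(1 - 10\right)\right)} = \frac{\left(6117 + 4437\right) + 17634}{-27662 - -7} = \frac{10554 + 17634}{-27662 + \left(-83 + 90\right)} = \frac{28188}{-27662 + 7} = \frac{28188}{-27655} = 28188 \left(- \frac{1}{27655}\right) = - \frac{28188}{27655}$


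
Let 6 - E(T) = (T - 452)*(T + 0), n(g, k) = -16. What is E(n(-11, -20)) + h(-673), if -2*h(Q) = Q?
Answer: -14291/2 ≈ -7145.5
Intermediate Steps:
E(T) = 6 - T*(-452 + T) (E(T) = 6 - (T - 452)*(T + 0) = 6 - (-452 + T)*T = 6 - T*(-452 + T))
h(Q) = -Q/2
E(n(-11, -20)) + h(-673) = (6 - 1*(-16)² + 452*(-16)) - ½*(-673) = (6 - 1*256 - 7232) + 673/2 = (6 - 256 - 7232) + 673/2 = -7482 + 673/2 = -14291/2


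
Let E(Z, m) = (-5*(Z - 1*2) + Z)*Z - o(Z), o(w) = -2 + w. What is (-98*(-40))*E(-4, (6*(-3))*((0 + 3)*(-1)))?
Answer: -384160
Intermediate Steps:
E(Z, m) = 2 - Z + Z*(10 - 4*Z) (E(Z, m) = (-5*(Z - 1*2) + Z)*Z - (-2 + Z) = (-5*(Z - 2) + Z)*Z + (2 - Z) = (-5*(-2 + Z) + Z)*Z + (2 - Z) = ((10 - 5*Z) + Z)*Z + (2 - Z) = (10 - 4*Z)*Z + (2 - Z) = Z*(10 - 4*Z) + (2 - Z) = 2 - Z + Z*(10 - 4*Z))
(-98*(-40))*E(-4, (6*(-3))*((0 + 3)*(-1))) = (-98*(-40))*(2 - 4*(-4)² + 9*(-4)) = 3920*(2 - 4*16 - 36) = 3920*(2 - 64 - 36) = 3920*(-98) = -384160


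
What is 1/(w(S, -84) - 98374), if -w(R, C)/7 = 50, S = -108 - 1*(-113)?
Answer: -1/98724 ≈ -1.0129e-5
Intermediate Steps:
S = 5 (S = -108 + 113 = 5)
w(R, C) = -350 (w(R, C) = -7*50 = -350)
1/(w(S, -84) - 98374) = 1/(-350 - 98374) = 1/(-98724) = -1/98724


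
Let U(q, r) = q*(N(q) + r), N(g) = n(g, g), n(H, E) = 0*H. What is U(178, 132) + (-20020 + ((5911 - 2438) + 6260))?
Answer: 13209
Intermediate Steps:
n(H, E) = 0
N(g) = 0
U(q, r) = q*r (U(q, r) = q*(0 + r) = q*r)
U(178, 132) + (-20020 + ((5911 - 2438) + 6260)) = 178*132 + (-20020 + ((5911 - 2438) + 6260)) = 23496 + (-20020 + (3473 + 6260)) = 23496 + (-20020 + 9733) = 23496 - 10287 = 13209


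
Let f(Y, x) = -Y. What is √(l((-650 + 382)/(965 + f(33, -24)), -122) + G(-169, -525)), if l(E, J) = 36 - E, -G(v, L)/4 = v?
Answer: 7*√789171/233 ≈ 26.689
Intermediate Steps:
G(v, L) = -4*v
√(l((-650 + 382)/(965 + f(33, -24)), -122) + G(-169, -525)) = √((36 - (-650 + 382)/(965 - 1*33)) - 4*(-169)) = √((36 - (-268)/(965 - 33)) + 676) = √((36 - (-268)/932) + 676) = √((36 - 1*(-67/233)) + 676) = √((36 + 67/233) + 676) = √(8455/233 + 676) = √(165963/233) = 7*√789171/233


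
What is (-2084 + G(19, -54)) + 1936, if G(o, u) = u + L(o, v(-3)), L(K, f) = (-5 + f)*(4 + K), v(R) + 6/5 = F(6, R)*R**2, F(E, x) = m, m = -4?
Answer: -5863/5 ≈ -1172.6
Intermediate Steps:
F(E, x) = -4
v(R) = -6/5 - 4*R**2
G(o, u) = -844/5 + u - 211*o/5 (G(o, u) = u + (-20 - 5*o + 4*(-6/5 - 4*(-3)**2) + o*(-6/5 - 4*(-3)**2)) = u + (-20 - 5*o + 4*(-6/5 - 4*9) + o*(-6/5 - 4*9)) = u + (-20 - 5*o + 4*(-6/5 - 36) + o*(-6/5 - 36)) = u + (-20 - 5*o + 4*(-186/5) + o*(-186/5)) = u + (-20 - 5*o - 744/5 - 186*o/5) = u + (-844/5 - 211*o/5) = -844/5 + u - 211*o/5)
(-2084 + G(19, -54)) + 1936 = (-2084 + (-844/5 - 54 - 211/5*19)) + 1936 = (-2084 + (-844/5 - 54 - 4009/5)) + 1936 = (-2084 - 5123/5) + 1936 = -15543/5 + 1936 = -5863/5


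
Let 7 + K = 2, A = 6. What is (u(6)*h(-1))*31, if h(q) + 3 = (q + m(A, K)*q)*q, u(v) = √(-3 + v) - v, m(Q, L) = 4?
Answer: -372 + 62*√3 ≈ -264.61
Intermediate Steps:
K = -5 (K = -7 + 2 = -5)
h(q) = -3 + 5*q² (h(q) = -3 + (q + 4*q)*q = -3 + (5*q)*q = -3 + 5*q²)
(u(6)*h(-1))*31 = ((√(-3 + 6) - 1*6)*(-3 + 5*(-1)²))*31 = ((√3 - 6)*(-3 + 5*1))*31 = ((-6 + √3)*(-3 + 5))*31 = ((-6 + √3)*2)*31 = (-12 + 2*√3)*31 = -372 + 62*√3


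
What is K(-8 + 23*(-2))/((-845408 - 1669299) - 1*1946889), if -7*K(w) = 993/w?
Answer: -331/562161096 ≈ -5.8880e-7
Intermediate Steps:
K(w) = -993/(7*w)
K(-8 + 23*(-2))/((-845408 - 1669299) - 1*1946889) = (-993/(7*(-8 + 23*(-2))))/((-845408 - 1669299) - 1*1946889) = (-993/(7*(-8 - 46)))/(-2514707 - 1946889) = -993/7/(-54)/(-4461596) = -993/7*(-1/54)*(-1/4461596) = (331/126)*(-1/4461596) = -331/562161096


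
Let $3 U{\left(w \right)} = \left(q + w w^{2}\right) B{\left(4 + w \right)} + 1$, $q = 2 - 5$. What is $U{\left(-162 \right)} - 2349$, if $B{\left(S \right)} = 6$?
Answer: $- \frac{25516232}{3} \approx -8.5054 \cdot 10^{6}$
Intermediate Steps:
$q = -3$
$U{\left(w \right)} = - \frac{17}{3} + 2 w^{3}$ ($U{\left(w \right)} = \frac{\left(-3 + w w^{2}\right) 6 + 1}{3} = \frac{\left(-3 + w^{3}\right) 6 + 1}{3} = \frac{\left(-18 + 6 w^{3}\right) + 1}{3} = \frac{-17 + 6 w^{3}}{3} = - \frac{17}{3} + 2 w^{3}$)
$U{\left(-162 \right)} - 2349 = \left(- \frac{17}{3} + 2 \left(-162\right)^{3}\right) - 2349 = \left(- \frac{17}{3} + 2 \left(-4251528\right)\right) - 2349 = \left(- \frac{17}{3} - 8503056\right) - 2349 = - \frac{25509185}{3} - 2349 = - \frac{25516232}{3}$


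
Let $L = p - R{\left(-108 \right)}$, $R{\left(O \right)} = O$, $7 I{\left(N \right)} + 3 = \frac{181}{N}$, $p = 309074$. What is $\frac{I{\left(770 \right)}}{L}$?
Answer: $- \frac{2129}{1666490980} \approx -1.2775 \cdot 10^{-6}$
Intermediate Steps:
$I{\left(N \right)} = - \frac{3}{7} + \frac{181}{7 N}$ ($I{\left(N \right)} = - \frac{3}{7} + \frac{181 \frac{1}{N}}{7} = - \frac{3}{7} + \frac{181}{7 N}$)
$L = 309182$ ($L = 309074 - -108 = 309074 + 108 = 309182$)
$\frac{I{\left(770 \right)}}{L} = \frac{\frac{1}{7} \cdot \frac{1}{770} \left(181 - 2310\right)}{309182} = \frac{1}{7} \cdot \frac{1}{770} \left(181 - 2310\right) \frac{1}{309182} = \frac{1}{7} \cdot \frac{1}{770} \left(-2129\right) \frac{1}{309182} = \left(- \frac{2129}{5390}\right) \frac{1}{309182} = - \frac{2129}{1666490980}$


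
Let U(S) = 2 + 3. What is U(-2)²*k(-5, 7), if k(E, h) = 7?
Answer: 175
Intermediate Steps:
U(S) = 5
U(-2)²*k(-5, 7) = 5²*7 = 25*7 = 175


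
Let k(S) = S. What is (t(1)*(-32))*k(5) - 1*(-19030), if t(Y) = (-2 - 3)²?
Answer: 15030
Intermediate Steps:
t(Y) = 25 (t(Y) = (-5)² = 25)
(t(1)*(-32))*k(5) - 1*(-19030) = (25*(-32))*5 - 1*(-19030) = -800*5 + 19030 = -4000 + 19030 = 15030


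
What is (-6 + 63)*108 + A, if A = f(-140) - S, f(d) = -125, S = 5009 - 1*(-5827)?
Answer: -4805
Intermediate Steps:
S = 10836 (S = 5009 + 5827 = 10836)
A = -10961 (A = -125 - 1*10836 = -125 - 10836 = -10961)
(-6 + 63)*108 + A = (-6 + 63)*108 - 10961 = 57*108 - 10961 = 6156 - 10961 = -4805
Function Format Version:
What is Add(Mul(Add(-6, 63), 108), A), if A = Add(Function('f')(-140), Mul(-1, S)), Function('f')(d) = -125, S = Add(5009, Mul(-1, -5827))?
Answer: -4805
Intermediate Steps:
S = 10836 (S = Add(5009, 5827) = 10836)
A = -10961 (A = Add(-125, Mul(-1, 10836)) = Add(-125, -10836) = -10961)
Add(Mul(Add(-6, 63), 108), A) = Add(Mul(Add(-6, 63), 108), -10961) = Add(Mul(57, 108), -10961) = Add(6156, -10961) = -4805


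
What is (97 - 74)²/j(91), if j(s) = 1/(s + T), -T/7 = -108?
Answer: 448063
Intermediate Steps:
T = 756 (T = -7*(-108) = 756)
j(s) = 1/(756 + s) (j(s) = 1/(s + 756) = 1/(756 + s))
(97 - 74)²/j(91) = (97 - 74)²/(1/(756 + 91)) = 23²/(1/847) = 529/(1/847) = 529*847 = 448063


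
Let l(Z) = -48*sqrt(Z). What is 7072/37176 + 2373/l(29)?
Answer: 884/4647 - 791*sqrt(29)/464 ≈ -8.9901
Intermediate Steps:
7072/37176 + 2373/l(29) = 7072/37176 + 2373/((-48*sqrt(29))) = 7072*(1/37176) + 2373*(-sqrt(29)/1392) = 884/4647 - 791*sqrt(29)/464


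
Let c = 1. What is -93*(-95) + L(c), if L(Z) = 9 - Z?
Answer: 8843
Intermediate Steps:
-93*(-95) + L(c) = -93*(-95) + (9 - 1*1) = 8835 + (9 - 1) = 8835 + 8 = 8843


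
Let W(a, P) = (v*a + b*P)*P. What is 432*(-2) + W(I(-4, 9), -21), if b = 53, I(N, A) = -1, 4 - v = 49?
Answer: 21564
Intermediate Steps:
v = -45 (v = 4 - 1*49 = 4 - 49 = -45)
W(a, P) = P*(-45*a + 53*P) (W(a, P) = (-45*a + 53*P)*P = P*(-45*a + 53*P))
432*(-2) + W(I(-4, 9), -21) = 432*(-2) - 21*(-45*(-1) + 53*(-21)) = -864 - 21*(45 - 1113) = -864 - 21*(-1068) = -864 + 22428 = 21564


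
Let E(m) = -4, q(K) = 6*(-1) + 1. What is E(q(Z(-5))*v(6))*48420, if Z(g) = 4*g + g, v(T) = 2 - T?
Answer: -193680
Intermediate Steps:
Z(g) = 5*g
q(K) = -5 (q(K) = -6 + 1 = -5)
E(q(Z(-5))*v(6))*48420 = -4*48420 = -193680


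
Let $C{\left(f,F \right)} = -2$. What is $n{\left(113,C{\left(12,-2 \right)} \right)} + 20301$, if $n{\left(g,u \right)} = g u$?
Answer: $20075$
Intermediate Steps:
$n{\left(113,C{\left(12,-2 \right)} \right)} + 20301 = 113 \left(-2\right) + 20301 = -226 + 20301 = 20075$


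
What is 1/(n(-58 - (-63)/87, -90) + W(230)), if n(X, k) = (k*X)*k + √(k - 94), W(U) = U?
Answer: -194987735/90416686879822 - 841*I*√46/90416686879822 ≈ -2.1565e-6 - 6.3085e-11*I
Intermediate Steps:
n(X, k) = √(-94 + k) + X*k² (n(X, k) = (X*k)*k + √(-94 + k) = X*k² + √(-94 + k) = √(-94 + k) + X*k²)
1/(n(-58 - (-63)/87, -90) + W(230)) = 1/((√(-94 - 90) + (-58 - (-63)/87)*(-90)²) + 230) = 1/((√(-184) + (-58 - (-63)/87)*8100) + 230) = 1/((2*I*√46 + (-58 - 1*(-21/29))*8100) + 230) = 1/((2*I*√46 + (-58 + 21/29)*8100) + 230) = 1/((2*I*√46 - 1661/29*8100) + 230) = 1/((2*I*√46 - 13454100/29) + 230) = 1/((-13454100/29 + 2*I*√46) + 230) = 1/(-13447430/29 + 2*I*√46)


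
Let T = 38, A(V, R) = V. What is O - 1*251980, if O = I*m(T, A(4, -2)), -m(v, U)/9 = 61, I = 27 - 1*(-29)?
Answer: -282724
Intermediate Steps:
I = 56 (I = 27 + 29 = 56)
m(v, U) = -549 (m(v, U) = -9*61 = -549)
O = -30744 (O = 56*(-549) = -30744)
O - 1*251980 = -30744 - 1*251980 = -30744 - 251980 = -282724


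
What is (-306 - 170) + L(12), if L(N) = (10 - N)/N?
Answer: -2857/6 ≈ -476.17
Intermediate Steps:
L(N) = (10 - N)/N
(-306 - 170) + L(12) = (-306 - 170) + (10 - 1*12)/12 = -476 + (10 - 12)/12 = -476 + (1/12)*(-2) = -476 - ⅙ = -2857/6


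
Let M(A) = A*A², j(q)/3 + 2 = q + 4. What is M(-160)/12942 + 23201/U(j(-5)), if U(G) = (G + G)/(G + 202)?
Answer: -3223629167/12942 ≈ -2.4908e+5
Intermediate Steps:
j(q) = 6 + 3*q (j(q) = -6 + 3*(q + 4) = -6 + 3*(4 + q) = -6 + (12 + 3*q) = 6 + 3*q)
U(G) = 2*G/(202 + G) (U(G) = (2*G)/(202 + G) = 2*G/(202 + G))
M(A) = A³
M(-160)/12942 + 23201/U(j(-5)) = (-160)³/12942 + 23201/((2*(6 + 3*(-5))/(202 + (6 + 3*(-5))))) = -4096000*1/12942 + 23201/((2*(6 - 15)/(202 + (6 - 15)))) = -2048000/6471 + 23201/((2*(-9)/(202 - 9))) = -2048000/6471 + 23201/((2*(-9)/193)) = -2048000/6471 + 23201/((2*(-9)*(1/193))) = -2048000/6471 + 23201/(-18/193) = -2048000/6471 + 23201*(-193/18) = -2048000/6471 - 4477793/18 = -3223629167/12942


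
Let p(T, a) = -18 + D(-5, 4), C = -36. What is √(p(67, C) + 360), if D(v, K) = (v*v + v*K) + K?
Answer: 3*√39 ≈ 18.735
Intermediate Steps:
D(v, K) = K + v² + K*v (D(v, K) = (v² + K*v) + K = K + v² + K*v)
p(T, a) = -9 (p(T, a) = -18 + (4 + (-5)² + 4*(-5)) = -18 + (4 + 25 - 20) = -18 + 9 = -9)
√(p(67, C) + 360) = √(-9 + 360) = √351 = 3*√39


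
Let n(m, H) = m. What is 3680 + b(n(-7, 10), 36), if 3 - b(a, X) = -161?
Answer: 3844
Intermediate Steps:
b(a, X) = 164 (b(a, X) = 3 - 1*(-161) = 3 + 161 = 164)
3680 + b(n(-7, 10), 36) = 3680 + 164 = 3844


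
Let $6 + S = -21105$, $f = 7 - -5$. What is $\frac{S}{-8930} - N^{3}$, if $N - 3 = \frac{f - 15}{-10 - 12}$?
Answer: $- \frac{1354397721}{47543320} \approx -28.488$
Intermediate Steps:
$f = 12$ ($f = 7 + 5 = 12$)
$S = -21111$ ($S = -6 - 21105 = -21111$)
$N = \frac{69}{22}$ ($N = 3 + \frac{12 - 15}{-10 - 12} = 3 - \frac{3}{-22} = 3 - - \frac{3}{22} = 3 + \frac{3}{22} = \frac{69}{22} \approx 3.1364$)
$\frac{S}{-8930} - N^{3} = - \frac{21111}{-8930} - \left(\frac{69}{22}\right)^{3} = \left(-21111\right) \left(- \frac{1}{8930}\right) - \frac{328509}{10648} = \frac{21111}{8930} - \frac{328509}{10648} = - \frac{1354397721}{47543320}$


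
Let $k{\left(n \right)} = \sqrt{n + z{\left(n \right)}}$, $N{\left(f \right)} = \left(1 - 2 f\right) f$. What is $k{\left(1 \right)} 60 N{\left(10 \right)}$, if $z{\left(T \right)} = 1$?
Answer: $- 11400 \sqrt{2} \approx -16122.0$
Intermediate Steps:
$N{\left(f \right)} = f \left(1 - 2 f\right)$
$k{\left(n \right)} = \sqrt{1 + n}$ ($k{\left(n \right)} = \sqrt{n + 1} = \sqrt{1 + n}$)
$k{\left(1 \right)} 60 N{\left(10 \right)} = \sqrt{1 + 1} \cdot 60 \cdot 10 \left(1 - 20\right) = \sqrt{2} \cdot 60 \cdot 10 \left(1 - 20\right) = 60 \sqrt{2} \cdot 10 \left(-19\right) = 60 \sqrt{2} \left(-190\right) = - 11400 \sqrt{2}$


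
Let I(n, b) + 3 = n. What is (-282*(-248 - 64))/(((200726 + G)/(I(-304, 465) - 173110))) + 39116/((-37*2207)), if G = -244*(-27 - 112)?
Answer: -207659295996604/3193438513 ≈ -65027.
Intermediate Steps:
I(n, b) = -3 + n
G = 33916 (G = -244*(-139) = 33916)
(-282*(-248 - 64))/(((200726 + G)/(I(-304, 465) - 173110))) + 39116/((-37*2207)) = (-282*(-248 - 64))/(((200726 + 33916)/((-3 - 304) - 173110))) + 39116/((-37*2207)) = (-282*(-312))/((234642/(-307 - 173110))) + 39116/(-81659) = 87984/((234642/(-173417))) + 39116*(-1/81659) = 87984/((234642*(-1/173417))) - 39116/81659 = 87984/(-234642/173417) - 39116/81659 = 87984*(-173417/234642) - 39116/81659 = -2542986888/39107 - 39116/81659 = -207659295996604/3193438513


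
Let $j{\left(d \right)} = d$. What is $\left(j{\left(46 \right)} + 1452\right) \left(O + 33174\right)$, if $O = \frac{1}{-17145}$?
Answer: $\frac{852014807042}{17145} \approx 4.9695 \cdot 10^{7}$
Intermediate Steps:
$O = - \frac{1}{17145} \approx -5.8326 \cdot 10^{-5}$
$\left(j{\left(46 \right)} + 1452\right) \left(O + 33174\right) = \left(46 + 1452\right) \left(- \frac{1}{17145} + 33174\right) = 1498 \cdot \frac{568768229}{17145} = \frac{852014807042}{17145}$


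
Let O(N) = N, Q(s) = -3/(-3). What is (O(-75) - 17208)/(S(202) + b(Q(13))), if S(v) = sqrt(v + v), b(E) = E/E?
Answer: 17283/403 - 34566*sqrt(101)/403 ≈ -819.11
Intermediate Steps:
Q(s) = 1 (Q(s) = -3*(-1/3) = 1)
b(E) = 1
S(v) = sqrt(2)*sqrt(v) (S(v) = sqrt(2*v) = sqrt(2)*sqrt(v))
(O(-75) - 17208)/(S(202) + b(Q(13))) = (-75 - 17208)/(sqrt(2)*sqrt(202) + 1) = -17283/(2*sqrt(101) + 1) = -17283/(1 + 2*sqrt(101))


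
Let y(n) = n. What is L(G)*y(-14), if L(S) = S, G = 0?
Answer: 0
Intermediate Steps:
L(G)*y(-14) = 0*(-14) = 0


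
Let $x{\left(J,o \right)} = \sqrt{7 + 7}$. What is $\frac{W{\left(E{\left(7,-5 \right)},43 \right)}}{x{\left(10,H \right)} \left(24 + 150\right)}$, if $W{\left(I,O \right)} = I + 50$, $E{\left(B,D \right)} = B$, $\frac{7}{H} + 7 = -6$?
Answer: $\frac{19 \sqrt{14}}{812} \approx 0.087551$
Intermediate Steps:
$H = - \frac{7}{13}$ ($H = \frac{7}{-7 - 6} = \frac{7}{-13} = 7 \left(- \frac{1}{13}\right) = - \frac{7}{13} \approx -0.53846$)
$x{\left(J,o \right)} = \sqrt{14}$
$W{\left(I,O \right)} = 50 + I$
$\frac{W{\left(E{\left(7,-5 \right)},43 \right)}}{x{\left(10,H \right)} \left(24 + 150\right)} = \frac{50 + 7}{\sqrt{14} \left(24 + 150\right)} = \frac{57}{\sqrt{14} \cdot 174} = \frac{57}{174 \sqrt{14}} = 57 \frac{\sqrt{14}}{2436} = \frac{19 \sqrt{14}}{812}$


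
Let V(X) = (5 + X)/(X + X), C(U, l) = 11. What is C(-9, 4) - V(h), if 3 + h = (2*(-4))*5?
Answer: 454/43 ≈ 10.558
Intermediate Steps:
h = -43 (h = -3 + (2*(-4))*5 = -3 - 8*5 = -3 - 40 = -43)
V(X) = (5 + X)/(2*X) (V(X) = (5 + X)/((2*X)) = (5 + X)*(1/(2*X)) = (5 + X)/(2*X))
C(-9, 4) - V(h) = 11 - (5 - 43)/(2*(-43)) = 11 - (-1)*(-38)/(2*43) = 11 - 1*19/43 = 11 - 19/43 = 454/43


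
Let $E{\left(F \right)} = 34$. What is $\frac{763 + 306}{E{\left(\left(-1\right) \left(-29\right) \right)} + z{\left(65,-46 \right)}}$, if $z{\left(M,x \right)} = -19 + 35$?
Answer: $\frac{1069}{50} \approx 21.38$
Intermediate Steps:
$z{\left(M,x \right)} = 16$
$\frac{763 + 306}{E{\left(\left(-1\right) \left(-29\right) \right)} + z{\left(65,-46 \right)}} = \frac{763 + 306}{34 + 16} = \frac{1069}{50}$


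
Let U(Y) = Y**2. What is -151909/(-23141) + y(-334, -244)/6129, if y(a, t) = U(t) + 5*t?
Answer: 2280540817/141831189 ≈ 16.079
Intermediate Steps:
y(a, t) = t**2 + 5*t
-151909/(-23141) + y(-334, -244)/6129 = -151909/(-23141) - 244*(5 - 244)/6129 = -151909*(-1/23141) - 244*(-239)*(1/6129) = 151909/23141 + 58316*(1/6129) = 151909/23141 + 58316/6129 = 2280540817/141831189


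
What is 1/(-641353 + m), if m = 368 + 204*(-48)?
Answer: -1/650777 ≈ -1.5366e-6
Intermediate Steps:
m = -9424 (m = 368 - 9792 = -9424)
1/(-641353 + m) = 1/(-641353 - 9424) = 1/(-650777) = -1/650777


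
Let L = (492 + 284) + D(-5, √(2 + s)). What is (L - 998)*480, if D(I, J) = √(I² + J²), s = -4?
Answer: -106560 + 480*√23 ≈ -1.0426e+5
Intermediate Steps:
L = 776 + √23 (L = (492 + 284) + √((-5)² + (√(2 - 4))²) = 776 + √(25 + (√(-2))²) = 776 + √(25 + (I*√2)²) = 776 + √(25 - 2) = 776 + √23 ≈ 780.80)
(L - 998)*480 = ((776 + √23) - 998)*480 = (-222 + √23)*480 = -106560 + 480*√23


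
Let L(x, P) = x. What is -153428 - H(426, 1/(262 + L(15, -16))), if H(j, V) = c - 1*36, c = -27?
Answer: -153365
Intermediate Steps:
H(j, V) = -63 (H(j, V) = -27 - 1*36 = -27 - 36 = -63)
-153428 - H(426, 1/(262 + L(15, -16))) = -153428 - 1*(-63) = -153428 + 63 = -153365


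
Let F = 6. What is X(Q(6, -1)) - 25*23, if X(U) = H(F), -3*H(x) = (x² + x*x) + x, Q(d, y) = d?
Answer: -601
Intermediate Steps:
H(x) = -2*x²/3 - x/3 (H(x) = -((x² + x*x) + x)/3 = -((x² + x²) + x)/3 = -(2*x² + x)/3 = -(x + 2*x²)/3 = -2*x²/3 - x/3)
X(U) = -26 (X(U) = -⅓*6*(1 + 2*6) = -⅓*6*(1 + 12) = -⅓*6*13 = -26)
X(Q(6, -1)) - 25*23 = -26 - 25*23 = -26 - 575 = -601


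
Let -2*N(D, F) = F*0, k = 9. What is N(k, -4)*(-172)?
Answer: 0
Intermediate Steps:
N(D, F) = 0 (N(D, F) = -F*0/2 = -½*0 = 0)
N(k, -4)*(-172) = 0*(-172) = 0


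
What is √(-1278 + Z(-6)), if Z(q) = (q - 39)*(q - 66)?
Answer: 3*√218 ≈ 44.294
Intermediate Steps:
Z(q) = (-66 + q)*(-39 + q) (Z(q) = (-39 + q)*(-66 + q) = (-66 + q)*(-39 + q))
√(-1278 + Z(-6)) = √(-1278 + (2574 + (-6)² - 105*(-6))) = √(-1278 + (2574 + 36 + 630)) = √(-1278 + 3240) = √1962 = 3*√218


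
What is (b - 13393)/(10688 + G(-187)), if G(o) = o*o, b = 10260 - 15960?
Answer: -19093/45657 ≈ -0.41818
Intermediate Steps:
b = -5700
G(o) = o**2
(b - 13393)/(10688 + G(-187)) = (-5700 - 13393)/(10688 + (-187)**2) = -19093/(10688 + 34969) = -19093/45657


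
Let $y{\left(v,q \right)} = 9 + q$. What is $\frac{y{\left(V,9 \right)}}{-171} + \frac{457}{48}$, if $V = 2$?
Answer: $\frac{8587}{912} \approx 9.4156$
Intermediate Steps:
$\frac{y{\left(V,9 \right)}}{-171} + \frac{457}{48} = \frac{9 + 9}{-171} + \frac{457}{48} = 18 \left(- \frac{1}{171}\right) + 457 \cdot \frac{1}{48} = - \frac{2}{19} + \frac{457}{48} = \frac{8587}{912}$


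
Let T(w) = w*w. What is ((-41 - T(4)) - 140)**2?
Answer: 38809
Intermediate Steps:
T(w) = w**2
((-41 - T(4)) - 140)**2 = ((-41 - 1*4**2) - 140)**2 = ((-41 - 1*16) - 140)**2 = ((-41 - 16) - 140)**2 = (-57 - 140)**2 = (-197)**2 = 38809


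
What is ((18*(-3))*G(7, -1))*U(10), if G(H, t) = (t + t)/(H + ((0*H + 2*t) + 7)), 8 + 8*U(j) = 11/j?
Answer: -621/80 ≈ -7.7625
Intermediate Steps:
U(j) = -1 + 11/(8*j) (U(j) = -1 + (11/j)/8 = -1 + 11/(8*j))
G(H, t) = 2*t/(7 + H + 2*t) (G(H, t) = (2*t)/(H + ((0 + 2*t) + 7)) = (2*t)/(H + (2*t + 7)) = (2*t)/(H + (7 + 2*t)) = (2*t)/(7 + H + 2*t) = 2*t/(7 + H + 2*t))
((18*(-3))*G(7, -1))*U(10) = ((18*(-3))*(2*(-1)/(7 + 7 + 2*(-1))))*((11/8 - 1*10)/10) = (-108*(-1)/(7 + 7 - 2))*((11/8 - 10)/10) = (-108*(-1)/12)*((⅒)*(-69/8)) = -108*(-1)/12*(-69/80) = -54*(-⅙)*(-69/80) = 9*(-69/80) = -621/80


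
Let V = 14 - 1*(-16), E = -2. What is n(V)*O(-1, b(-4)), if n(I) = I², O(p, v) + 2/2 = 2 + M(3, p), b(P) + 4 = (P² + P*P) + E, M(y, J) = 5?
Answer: 5400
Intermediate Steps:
b(P) = -6 + 2*P² (b(P) = -4 + ((P² + P*P) - 2) = -4 + ((P² + P²) - 2) = -4 + (2*P² - 2) = -4 + (-2 + 2*P²) = -6 + 2*P²)
O(p, v) = 6 (O(p, v) = -1 + (2 + 5) = -1 + 7 = 6)
V = 30 (V = 14 + 16 = 30)
n(V)*O(-1, b(-4)) = 30²*6 = 900*6 = 5400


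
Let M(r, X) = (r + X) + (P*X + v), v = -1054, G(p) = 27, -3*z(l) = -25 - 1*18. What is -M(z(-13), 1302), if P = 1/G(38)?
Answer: -2795/9 ≈ -310.56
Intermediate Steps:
z(l) = 43/3 (z(l) = -(-25 - 1*18)/3 = -(-25 - 18)/3 = -1/3*(-43) = 43/3)
P = 1/27 ≈ 0.037037
M(r, X) = -1054 + r + 28*X/27 (M(r, X) = (r + X) + (X/27 - 1054) = (X + r) + (-1054 + X/27) = -1054 + r + 28*X/27)
-M(z(-13), 1302) = -(-1054 + 43/3 + (28/27)*1302) = -(-1054 + 43/3 + 12152/9) = -1*2795/9 = -2795/9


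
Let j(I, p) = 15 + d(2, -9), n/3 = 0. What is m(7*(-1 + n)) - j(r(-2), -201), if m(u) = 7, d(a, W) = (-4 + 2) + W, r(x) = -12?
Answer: 3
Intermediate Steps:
n = 0 (n = 3*0 = 0)
d(a, W) = -2 + W
j(I, p) = 4 (j(I, p) = 15 + (-2 - 9) = 15 - 11 = 4)
m(7*(-1 + n)) - j(r(-2), -201) = 7 - 1*4 = 7 - 4 = 3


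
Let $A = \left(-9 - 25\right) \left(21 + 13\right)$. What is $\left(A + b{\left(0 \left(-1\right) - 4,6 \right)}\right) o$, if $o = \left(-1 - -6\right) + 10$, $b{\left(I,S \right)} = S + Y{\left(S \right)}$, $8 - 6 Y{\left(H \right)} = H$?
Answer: $-17245$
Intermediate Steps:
$Y{\left(H \right)} = \frac{4}{3} - \frac{H}{6}$
$A = -1156$ ($A = \left(-34\right) 34 = -1156$)
$b{\left(I,S \right)} = \frac{4}{3} + \frac{5 S}{6}$ ($b{\left(I,S \right)} = S - \left(- \frac{4}{3} + \frac{S}{6}\right) = \frac{4}{3} + \frac{5 S}{6}$)
$o = 15$ ($o = \left(-1 + 6\right) + 10 = 5 + 10 = 15$)
$\left(A + b{\left(0 \left(-1\right) - 4,6 \right)}\right) o = \left(-1156 + \left(\frac{4}{3} + \frac{5}{6} \cdot 6\right)\right) 15 = \left(-1156 + \left(\frac{4}{3} + 5\right)\right) 15 = \left(-1156 + \frac{19}{3}\right) 15 = \left(- \frac{3449}{3}\right) 15 = -17245$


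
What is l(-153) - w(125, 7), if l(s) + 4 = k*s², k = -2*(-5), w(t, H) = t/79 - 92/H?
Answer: 129455951/553 ≈ 2.3410e+5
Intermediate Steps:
w(t, H) = -92/H + t/79 (w(t, H) = t*(1/79) - 92/H = t/79 - 92/H = -92/H + t/79)
k = 10
l(s) = -4 + 10*s²
l(-153) - w(125, 7) = (-4 + 10*(-153)²) - (-92/7 + (1/79)*125) = (-4 + 10*23409) - (-92*⅐ + 125/79) = (-4 + 234090) - (-92/7 + 125/79) = 234086 - 1*(-6393/553) = 234086 + 6393/553 = 129455951/553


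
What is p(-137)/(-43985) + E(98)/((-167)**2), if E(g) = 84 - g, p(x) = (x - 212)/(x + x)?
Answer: -178459721/336115160210 ≈ -0.00053095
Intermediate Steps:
p(x) = (-212 + x)/(2*x) (p(x) = (-212 + x)/((2*x)) = (-212 + x)*(1/(2*x)) = (-212 + x)/(2*x))
p(-137)/(-43985) + E(98)/((-167)**2) = ((1/2)*(-212 - 137)/(-137))/(-43985) + (84 - 1*98)/((-167)**2) = ((1/2)*(-1/137)*(-349))*(-1/43985) + (84 - 98)/27889 = (349/274)*(-1/43985) - 14*1/27889 = -349/12051890 - 14/27889 = -178459721/336115160210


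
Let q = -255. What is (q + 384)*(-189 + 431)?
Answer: 31218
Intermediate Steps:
(q + 384)*(-189 + 431) = (-255 + 384)*(-189 + 431) = 129*242 = 31218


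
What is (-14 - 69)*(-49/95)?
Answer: 4067/95 ≈ 42.811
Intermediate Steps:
(-14 - 69)*(-49/95) = -(-4067)/95 = -83*(-49/95) = 4067/95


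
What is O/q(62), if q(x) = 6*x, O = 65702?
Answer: 32851/186 ≈ 176.62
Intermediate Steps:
O/q(62) = 65702/((6*62)) = 65702/372 = 65702*(1/372) = 32851/186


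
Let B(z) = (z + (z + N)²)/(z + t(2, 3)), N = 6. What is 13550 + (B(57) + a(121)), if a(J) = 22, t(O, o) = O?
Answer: 804774/59 ≈ 13640.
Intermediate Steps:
B(z) = (z + (6 + z)²)/(2 + z) (B(z) = (z + (z + 6)²)/(z + 2) = (z + (6 + z)²)/(2 + z))
13550 + (B(57) + a(121)) = 13550 + ((57 + (6 + 57)²)/(2 + 57) + 22) = 13550 + ((57 + 63²)/59 + 22) = 13550 + ((57 + 3969)/59 + 22) = 13550 + ((1/59)*4026 + 22) = 13550 + (4026/59 + 22) = 13550 + 5324/59 = 804774/59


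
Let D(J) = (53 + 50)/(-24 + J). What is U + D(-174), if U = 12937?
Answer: 2561423/198 ≈ 12936.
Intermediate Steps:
D(J) = 103/(-24 + J)
U + D(-174) = 12937 + 103/(-24 - 174) = 12937 + 103/(-198) = 12937 + 103*(-1/198) = 12937 - 103/198 = 2561423/198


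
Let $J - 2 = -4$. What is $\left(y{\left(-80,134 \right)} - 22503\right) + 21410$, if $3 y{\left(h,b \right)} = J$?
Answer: $- \frac{3281}{3} \approx -1093.7$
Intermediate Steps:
$J = -2$ ($J = 2 - 4 = -2$)
$y{\left(h,b \right)} = - \frac{2}{3}$ ($y{\left(h,b \right)} = \frac{1}{3} \left(-2\right) = - \frac{2}{3}$)
$\left(y{\left(-80,134 \right)} - 22503\right) + 21410 = \left(- \frac{2}{3} - 22503\right) + 21410 = - \frac{67511}{3} + 21410 = - \frac{3281}{3}$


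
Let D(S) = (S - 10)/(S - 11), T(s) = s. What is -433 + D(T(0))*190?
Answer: -2863/11 ≈ -260.27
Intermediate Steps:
D(S) = (-10 + S)/(-11 + S)
-433 + D(T(0))*190 = -433 + ((-10 + 0)/(-11 + 0))*190 = -433 + (-10/(-11))*190 = -433 - 1/11*(-10)*190 = -433 + (10/11)*190 = -433 + 1900/11 = -2863/11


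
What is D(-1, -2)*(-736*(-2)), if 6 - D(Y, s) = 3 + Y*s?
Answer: 1472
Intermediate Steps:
D(Y, s) = 3 - Y*s (D(Y, s) = 6 - (3 + Y*s) = 6 + (-3 - Y*s) = 3 - Y*s)
D(-1, -2)*(-736*(-2)) = (3 - 1*(-1)*(-2))*(-736*(-2)) = (3 - 2)*1472 = 1*1472 = 1472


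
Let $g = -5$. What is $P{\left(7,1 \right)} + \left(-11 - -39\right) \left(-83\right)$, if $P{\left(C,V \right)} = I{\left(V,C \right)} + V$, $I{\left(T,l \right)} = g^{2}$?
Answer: $-2298$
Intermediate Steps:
$I{\left(T,l \right)} = 25$ ($I{\left(T,l \right)} = \left(-5\right)^{2} = 25$)
$P{\left(C,V \right)} = 25 + V$
$P{\left(7,1 \right)} + \left(-11 - -39\right) \left(-83\right) = \left(25 + 1\right) + \left(-11 - -39\right) \left(-83\right) = 26 + \left(-11 + 39\right) \left(-83\right) = 26 + 28 \left(-83\right) = 26 - 2324 = -2298$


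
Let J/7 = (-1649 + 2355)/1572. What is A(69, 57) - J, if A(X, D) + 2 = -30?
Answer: -27623/786 ≈ -35.144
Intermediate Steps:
A(X, D) = -32 (A(X, D) = -2 - 30 = -32)
J = 2471/786 (J = 7*((-1649 + 2355)/1572) = 7*(706*(1/1572)) = 7*(353/786) = 2471/786 ≈ 3.1438)
A(69, 57) - J = -32 - 1*2471/786 = -32 - 2471/786 = -27623/786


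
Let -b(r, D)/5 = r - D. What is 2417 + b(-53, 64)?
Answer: 3002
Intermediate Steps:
b(r, D) = -5*r + 5*D (b(r, D) = -5*(r - D) = -5*r + 5*D)
2417 + b(-53, 64) = 2417 + (-5*(-53) + 5*64) = 2417 + (265 + 320) = 2417 + 585 = 3002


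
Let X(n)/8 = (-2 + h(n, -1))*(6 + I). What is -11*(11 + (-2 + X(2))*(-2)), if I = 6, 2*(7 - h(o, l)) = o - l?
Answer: 7227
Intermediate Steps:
h(o, l) = 7 + l/2 - o/2 (h(o, l) = 7 - (o - l)/2 = 7 + (l/2 - o/2) = 7 + l/2 - o/2)
X(n) = 432 - 48*n (X(n) = 8*((-2 + (7 + (1/2)*(-1) - n/2))*(6 + 6)) = 8*((-2 + (7 - 1/2 - n/2))*12) = 8*((-2 + (13/2 - n/2))*12) = 8*((9/2 - n/2)*12) = 8*(54 - 6*n) = 432 - 48*n)
-11*(11 + (-2 + X(2))*(-2)) = -11*(11 + (-2 + (432 - 48*2))*(-2)) = -11*(11 + (-2 + (432 - 96))*(-2)) = -11*(11 + (-2 + 336)*(-2)) = -11*(11 + 334*(-2)) = -11*(11 - 668) = -11*(-657) = 7227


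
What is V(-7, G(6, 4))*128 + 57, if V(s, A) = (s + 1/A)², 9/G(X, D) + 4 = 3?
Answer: 528905/81 ≈ 6529.7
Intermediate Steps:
G(X, D) = -9 (G(X, D) = 9/(-4 + 3) = 9/(-1) = 9*(-1) = -9)
V(-7, G(6, 4))*128 + 57 = ((1 - 9*(-7))²/(-9)²)*128 + 57 = ((1 + 63)²/81)*128 + 57 = ((1/81)*64²)*128 + 57 = ((1/81)*4096)*128 + 57 = (4096/81)*128 + 57 = 524288/81 + 57 = 528905/81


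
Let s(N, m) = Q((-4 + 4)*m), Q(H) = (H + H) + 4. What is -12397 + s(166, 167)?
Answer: -12393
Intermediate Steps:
Q(H) = 4 + 2*H (Q(H) = 2*H + 4 = 4 + 2*H)
s(N, m) = 4 (s(N, m) = 4 + 2*((-4 + 4)*m) = 4 + 2*(0*m) = 4 + 2*0 = 4 + 0 = 4)
-12397 + s(166, 167) = -12397 + 4 = -12393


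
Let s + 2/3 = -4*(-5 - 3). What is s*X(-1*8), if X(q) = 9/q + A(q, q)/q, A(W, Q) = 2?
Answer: -517/12 ≈ -43.083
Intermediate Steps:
s = 94/3 (s = -2/3 - 4*(-5 - 3) = -2/3 - 4*(-8) = -2/3 + 32 = 94/3 ≈ 31.333)
X(q) = 11/q (X(q) = 9/q + 2/q = 11/q)
s*X(-1*8) = 94*(11/((-1*8)))/3 = 94*(11/(-8))/3 = 94*(11*(-1/8))/3 = (94/3)*(-11/8) = -517/12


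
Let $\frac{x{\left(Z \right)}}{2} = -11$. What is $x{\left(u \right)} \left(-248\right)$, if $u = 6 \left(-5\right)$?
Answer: $5456$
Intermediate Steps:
$u = -30$
$x{\left(Z \right)} = -22$ ($x{\left(Z \right)} = 2 \left(-11\right) = -22$)
$x{\left(u \right)} \left(-248\right) = \left(-22\right) \left(-248\right) = 5456$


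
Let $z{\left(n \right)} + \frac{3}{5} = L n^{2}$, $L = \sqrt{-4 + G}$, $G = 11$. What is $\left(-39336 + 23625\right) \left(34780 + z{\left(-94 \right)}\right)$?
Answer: $- \frac{2732095767}{5} - 138822396 \sqrt{7} \approx -9.1371 \cdot 10^{8}$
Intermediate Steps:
$L = \sqrt{7}$ ($L = \sqrt{-4 + 11} = \sqrt{7} \approx 2.6458$)
$z{\left(n \right)} = - \frac{3}{5} + \sqrt{7} n^{2}$
$\left(-39336 + 23625\right) \left(34780 + z{\left(-94 \right)}\right) = \left(-39336 + 23625\right) \left(34780 - \left(\frac{3}{5} - \sqrt{7} \left(-94\right)^{2}\right)\right) = - 15711 \left(34780 - \left(\frac{3}{5} - \sqrt{7} \cdot 8836\right)\right) = - 15711 \left(34780 - \left(\frac{3}{5} - 8836 \sqrt{7}\right)\right) = - 15711 \left(\frac{173897}{5} + 8836 \sqrt{7}\right) = - \frac{2732095767}{5} - 138822396 \sqrt{7}$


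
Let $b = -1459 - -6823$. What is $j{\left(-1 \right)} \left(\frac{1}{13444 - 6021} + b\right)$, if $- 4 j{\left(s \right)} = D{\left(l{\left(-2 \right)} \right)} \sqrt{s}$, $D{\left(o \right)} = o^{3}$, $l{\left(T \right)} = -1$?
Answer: $\frac{39816973 i}{29692} \approx 1341.0 i$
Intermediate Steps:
$j{\left(s \right)} = \frac{\sqrt{s}}{4}$ ($j{\left(s \right)} = - \frac{\left(-1\right)^{3} \sqrt{s}}{4} = - \frac{\left(-1\right) \sqrt{s}}{4} = \frac{\sqrt{s}}{4}$)
$b = 5364$ ($b = -1459 + 6823 = 5364$)
$j{\left(-1 \right)} \left(\frac{1}{13444 - 6021} + b\right) = \frac{\sqrt{-1}}{4} \left(\frac{1}{13444 - 6021} + 5364\right) = \frac{i}{4} \left(\frac{1}{7423} + 5364\right) = \frac{i}{4} \cdot \frac{39816973}{7423} = \frac{39816973 i}{29692}$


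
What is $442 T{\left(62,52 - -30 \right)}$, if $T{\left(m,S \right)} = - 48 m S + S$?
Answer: $-107825900$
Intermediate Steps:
$T{\left(m,S \right)} = S - 48 S m$ ($T{\left(m,S \right)} = - 48 S m + S = S - 48 S m$)
$442 T{\left(62,52 - -30 \right)} = 442 \left(52 - -30\right) \left(1 - 2976\right) = 442 \left(52 + 30\right) \left(1 - 2976\right) = 442 \cdot 82 \left(-2975\right) = 442 \left(-243950\right) = -107825900$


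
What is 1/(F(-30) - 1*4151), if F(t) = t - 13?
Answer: -1/4194 ≈ -0.00023844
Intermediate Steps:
F(t) = -13 + t
1/(F(-30) - 1*4151) = 1/((-13 - 30) - 1*4151) = 1/(-43 - 4151) = 1/(-4194) = -1/4194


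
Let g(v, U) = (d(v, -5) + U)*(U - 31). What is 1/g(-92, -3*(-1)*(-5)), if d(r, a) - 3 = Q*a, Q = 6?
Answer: 1/1932 ≈ 0.00051760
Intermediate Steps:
d(r, a) = 3 + 6*a
g(v, U) = (-31 + U)*(-27 + U) (g(v, U) = ((3 + 6*(-5)) + U)*(U - 31) = ((3 - 30) + U)*(-31 + U) = (-27 + U)*(-31 + U) = (-31 + U)*(-27 + U))
1/g(-92, -3*(-1)*(-5)) = 1/(837 + (-3*(-1)*(-5))² - 58*(-3*(-1))*(-5)) = 1/(837 + (3*(-5))² - 174*(-5)) = 1/(837 + (-15)² - 58*(-15)) = 1/(837 + 225 + 870) = 1/1932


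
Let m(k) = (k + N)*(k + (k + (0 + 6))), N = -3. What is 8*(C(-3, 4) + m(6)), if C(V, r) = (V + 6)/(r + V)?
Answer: 456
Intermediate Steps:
m(k) = (-3 + k)*(6 + 2*k) (m(k) = (k - 3)*(k + (k + (0 + 6))) = (-3 + k)*(k + (k + 6)) = (-3 + k)*(k + (6 + k)) = (-3 + k)*(6 + 2*k))
C(V, r) = (6 + V)/(V + r)
8*(C(-3, 4) + m(6)) = 8*((6 - 3)/(-3 + 4) + (-18 + 2*6²)) = 8*(3/1 + (-18 + 2*36)) = 8*(1*3 + (-18 + 72)) = 8*(3 + 54) = 8*57 = 456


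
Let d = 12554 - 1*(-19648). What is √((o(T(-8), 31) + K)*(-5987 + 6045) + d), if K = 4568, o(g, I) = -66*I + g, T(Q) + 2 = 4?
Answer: √178594 ≈ 422.60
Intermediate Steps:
T(Q) = 2 (T(Q) = -2 + 4 = 2)
o(g, I) = g - 66*I
d = 32202 (d = 12554 + 19648 = 32202)
√((o(T(-8), 31) + K)*(-5987 + 6045) + d) = √(((2 - 66*31) + 4568)*(-5987 + 6045) + 32202) = √(((2 - 2046) + 4568)*58 + 32202) = √((-2044 + 4568)*58 + 32202) = √(2524*58 + 32202) = √(146392 + 32202) = √178594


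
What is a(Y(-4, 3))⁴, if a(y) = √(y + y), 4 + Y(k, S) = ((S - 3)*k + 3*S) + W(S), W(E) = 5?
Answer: 400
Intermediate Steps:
Y(k, S) = 1 + 3*S + k*(-3 + S) (Y(k, S) = -4 + (((S - 3)*k + 3*S) + 5) = -4 + (((-3 + S)*k + 3*S) + 5) = -4 + ((k*(-3 + S) + 3*S) + 5) = -4 + ((3*S + k*(-3 + S)) + 5) = -4 + (5 + 3*S + k*(-3 + S)) = 1 + 3*S + k*(-3 + S))
a(y) = √2*√y (a(y) = √(2*y) = √2*√y)
a(Y(-4, 3))⁴ = (√2*√(1 - 3*(-4) + 3*3 + 3*(-4)))⁴ = (√2*√(1 + 12 + 9 - 12))⁴ = (√2*√10)⁴ = (2*√5)⁴ = 400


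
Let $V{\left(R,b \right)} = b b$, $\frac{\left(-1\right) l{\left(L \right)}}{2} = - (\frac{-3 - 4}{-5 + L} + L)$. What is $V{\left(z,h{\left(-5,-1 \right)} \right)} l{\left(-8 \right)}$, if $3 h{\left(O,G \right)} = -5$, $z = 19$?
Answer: $- \frac{4850}{117} \approx -41.453$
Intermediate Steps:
$h{\left(O,G \right)} = - \frac{5}{3}$ ($h{\left(O,G \right)} = \frac{1}{3} \left(-5\right) = - \frac{5}{3}$)
$l{\left(L \right)} = - \frac{14}{-5 + L} + 2 L$ ($l{\left(L \right)} = - 2 \left(- (\frac{-3 - 4}{-5 + L} + L)\right) = - 2 \left(- (- \frac{7}{-5 + L} + L)\right) = - 2 \left(- (L - \frac{7}{-5 + L})\right) = - 2 \left(- L + \frac{7}{-5 + L}\right) = - \frac{14}{-5 + L} + 2 L$)
$V{\left(R,b \right)} = b^{2}$
$V{\left(z,h{\left(-5,-1 \right)} \right)} l{\left(-8 \right)} = \left(- \frac{5}{3}\right)^{2} \frac{2 \left(-7 + \left(-8\right)^{2} - -40\right)}{-5 - 8} = \frac{25 \frac{2 \left(-7 + 64 + 40\right)}{-13}}{9} = \frac{25 \cdot 2 \left(- \frac{1}{13}\right) 97}{9} = \frac{25}{9} \left(- \frac{194}{13}\right) = - \frac{4850}{117}$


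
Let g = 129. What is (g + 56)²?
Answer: 34225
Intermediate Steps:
(g + 56)² = (129 + 56)² = 185² = 34225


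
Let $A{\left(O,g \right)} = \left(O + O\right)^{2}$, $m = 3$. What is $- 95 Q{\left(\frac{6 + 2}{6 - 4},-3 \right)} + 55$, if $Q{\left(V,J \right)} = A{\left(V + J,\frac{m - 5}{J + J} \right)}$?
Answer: $-325$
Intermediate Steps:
$A{\left(O,g \right)} = 4 O^{2}$ ($A{\left(O,g \right)} = \left(2 O\right)^{2} = 4 O^{2}$)
$Q{\left(V,J \right)} = 4 \left(J + V\right)^{2}$ ($Q{\left(V,J \right)} = 4 \left(V + J\right)^{2} = 4 \left(J + V\right)^{2}$)
$- 95 Q{\left(\frac{6 + 2}{6 - 4},-3 \right)} + 55 = - 95 \cdot 4 \left(-3 + \frac{6 + 2}{6 - 4}\right)^{2} + 55 = - 95 \cdot 4 \left(-3 + \frac{8}{2}\right)^{2} + 55 = - 95 \cdot 4 \left(-3 + 8 \cdot \frac{1}{2}\right)^{2} + 55 = - 95 \cdot 4 \left(-3 + 4\right)^{2} + 55 = - 95 \cdot 4 \cdot 1^{2} + 55 = - 95 \cdot 4 \cdot 1 + 55 = \left(-95\right) 4 + 55 = -380 + 55 = -325$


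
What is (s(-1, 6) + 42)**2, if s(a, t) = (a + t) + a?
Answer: 2116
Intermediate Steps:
s(a, t) = t + 2*a
(s(-1, 6) + 42)**2 = ((6 + 2*(-1)) + 42)**2 = ((6 - 2) + 42)**2 = (4 + 42)**2 = 46**2 = 2116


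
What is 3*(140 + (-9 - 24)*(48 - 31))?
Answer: -1263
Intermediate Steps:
3*(140 + (-9 - 24)*(48 - 31)) = 3*(140 - 33*17) = 3*(140 - 561) = 3*(-421) = -1263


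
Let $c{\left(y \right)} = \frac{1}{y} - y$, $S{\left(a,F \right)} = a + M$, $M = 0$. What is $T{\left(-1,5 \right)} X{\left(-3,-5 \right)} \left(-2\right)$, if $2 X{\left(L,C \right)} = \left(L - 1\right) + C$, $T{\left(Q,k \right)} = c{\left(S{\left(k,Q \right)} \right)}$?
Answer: $- \frac{216}{5} \approx -43.2$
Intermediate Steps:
$S{\left(a,F \right)} = a$ ($S{\left(a,F \right)} = a + 0 = a$)
$T{\left(Q,k \right)} = \frac{1}{k} - k$
$X{\left(L,C \right)} = - \frac{1}{2} + \frac{C}{2} + \frac{L}{2}$ ($X{\left(L,C \right)} = \frac{\left(L - 1\right) + C}{2} = \frac{\left(-1 + L\right) + C}{2} = \frac{-1 + C + L}{2} = - \frac{1}{2} + \frac{C}{2} + \frac{L}{2}$)
$T{\left(-1,5 \right)} X{\left(-3,-5 \right)} \left(-2\right) = \left(\frac{1}{5} - 5\right) \left(- \frac{1}{2} + \frac{1}{2} \left(-5\right) + \frac{1}{2} \left(-3\right)\right) \left(-2\right) = \left(\frac{1}{5} - 5\right) \left(- \frac{1}{2} - \frac{5}{2} - \frac{3}{2}\right) \left(-2\right) = \left(- \frac{24}{5}\right) \left(- \frac{9}{2}\right) \left(-2\right) = \frac{108}{5} \left(-2\right) = - \frac{216}{5}$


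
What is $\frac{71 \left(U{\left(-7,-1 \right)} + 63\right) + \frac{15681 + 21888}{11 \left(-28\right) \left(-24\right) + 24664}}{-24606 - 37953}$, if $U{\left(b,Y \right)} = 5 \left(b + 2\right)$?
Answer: $- \frac{86524657}{2005391304} \approx -0.043146$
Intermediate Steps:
$U{\left(b,Y \right)} = 10 + 5 b$ ($U{\left(b,Y \right)} = 5 \left(2 + b\right) = 10 + 5 b$)
$\frac{71 \left(U{\left(-7,-1 \right)} + 63\right) + \frac{15681 + 21888}{11 \left(-28\right) \left(-24\right) + 24664}}{-24606 - 37953} = \frac{71 \left(\left(10 + 5 \left(-7\right)\right) + 63\right) + \frac{15681 + 21888}{11 \left(-28\right) \left(-24\right) + 24664}}{-24606 - 37953} = \frac{71 \left(\left(10 - 35\right) + 63\right) + \frac{37569}{\left(-308\right) \left(-24\right) + 24664}}{-62559} = \left(71 \left(-25 + 63\right) + \frac{37569}{7392 + 24664}\right) \left(- \frac{1}{62559}\right) = \left(71 \cdot 38 + \frac{37569}{32056}\right) \left(- \frac{1}{62559}\right) = \left(2698 + 37569 \cdot \frac{1}{32056}\right) \left(- \frac{1}{62559}\right) = \left(2698 + \frac{37569}{32056}\right) \left(- \frac{1}{62559}\right) = \frac{86524657}{32056} \left(- \frac{1}{62559}\right) = - \frac{86524657}{2005391304}$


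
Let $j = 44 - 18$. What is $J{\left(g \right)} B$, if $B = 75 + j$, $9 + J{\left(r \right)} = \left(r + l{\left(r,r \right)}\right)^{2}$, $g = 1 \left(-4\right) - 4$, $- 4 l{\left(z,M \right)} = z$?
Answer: $2727$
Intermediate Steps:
$l{\left(z,M \right)} = - \frac{z}{4}$
$g = -8$ ($g = -4 - 4 = -8$)
$j = 26$
$J{\left(r \right)} = -9 + \frac{9 r^{2}}{16}$ ($J{\left(r \right)} = -9 + \left(r - \frac{r}{4}\right)^{2} = -9 + \left(\frac{3 r}{4}\right)^{2} = -9 + \frac{9 r^{2}}{16}$)
$B = 101$ ($B = 75 + 26 = 101$)
$J{\left(g \right)} B = \left(-9 + \frac{9 \left(-8\right)^{2}}{16}\right) 101 = \left(-9 + \frac{9}{16} \cdot 64\right) 101 = \left(-9 + 36\right) 101 = 27 \cdot 101 = 2727$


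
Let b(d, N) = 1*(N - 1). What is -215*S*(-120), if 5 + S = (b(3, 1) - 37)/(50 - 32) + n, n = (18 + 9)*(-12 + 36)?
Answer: 49609100/3 ≈ 1.6536e+7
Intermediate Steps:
b(d, N) = -1 + N (b(d, N) = 1*(-1 + N) = -1 + N)
n = 648 (n = 27*24 = 648)
S = 11537/18 (S = -5 + (((-1 + 1) - 37)/(50 - 32) + 648) = -5 + ((0 - 37)/18 + 648) = -5 + (-37*1/18 + 648) = -5 + (-37/18 + 648) = -5 + 11627/18 = 11537/18 ≈ 640.94)
-215*S*(-120) = -215*11537/18*(-120) = -2480455/18*(-120) = 49609100/3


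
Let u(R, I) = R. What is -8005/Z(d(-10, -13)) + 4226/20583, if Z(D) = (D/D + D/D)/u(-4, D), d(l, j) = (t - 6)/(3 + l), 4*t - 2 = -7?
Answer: 329538056/20583 ≈ 16010.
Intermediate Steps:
t = -5/4 (t = 1/2 + (1/4)*(-7) = 1/2 - 7/4 = -5/4 ≈ -1.2500)
d(l, j) = -29/(4*(3 + l)) (d(l, j) = (-5/4 - 6)/(3 + l) = -29/(4*(3 + l)))
Z(D) = -1/2 (Z(D) = (D/D + D/D)/(-4) = (1 + 1)*(-1/4) = 2*(-1/4) = -1/2)
-8005/Z(d(-10, -13)) + 4226/20583 = -8005/(-1/2) + 4226/20583 = -8005*(-2) + 4226*(1/20583) = 16010 + 4226/20583 = 329538056/20583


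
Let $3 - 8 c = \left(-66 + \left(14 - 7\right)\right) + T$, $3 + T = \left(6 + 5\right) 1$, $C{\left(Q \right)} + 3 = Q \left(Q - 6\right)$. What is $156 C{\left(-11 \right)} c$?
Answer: $193752$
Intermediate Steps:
$C{\left(Q \right)} = -3 + Q \left(-6 + Q\right)$ ($C{\left(Q \right)} = -3 + Q \left(Q - 6\right) = -3 + Q \left(-6 + Q\right)$)
$T = 8$ ($T = -3 + \left(6 + 5\right) 1 = -3 + 11 \cdot 1 = -3 + 11 = 8$)
$c = \frac{27}{4}$ ($c = \frac{3}{8} - \frac{\left(-66 + \left(14 - 7\right)\right) + 8}{8} = \frac{3}{8} - \frac{\left(-66 + 7\right) + 8}{8} = \frac{3}{8} - \frac{-59 + 8}{8} = \frac{3}{8} - - \frac{51}{8} = \frac{3}{8} + \frac{51}{8} = \frac{27}{4} \approx 6.75$)
$156 C{\left(-11 \right)} c = 156 \left(-3 + \left(-11\right)^{2} - -66\right) \frac{27}{4} = 156 \left(-3 + 121 + 66\right) \frac{27}{4} = 156 \cdot 184 \cdot \frac{27}{4} = 28704 \cdot \frac{27}{4} = 193752$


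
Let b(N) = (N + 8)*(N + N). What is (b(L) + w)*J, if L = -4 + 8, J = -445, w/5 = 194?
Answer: -474370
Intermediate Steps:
w = 970 (w = 5*194 = 970)
L = 4
b(N) = 2*N*(8 + N) (b(N) = (8 + N)*(2*N) = 2*N*(8 + N))
(b(L) + w)*J = (2*4*(8 + 4) + 970)*(-445) = (2*4*12 + 970)*(-445) = (96 + 970)*(-445) = 1066*(-445) = -474370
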